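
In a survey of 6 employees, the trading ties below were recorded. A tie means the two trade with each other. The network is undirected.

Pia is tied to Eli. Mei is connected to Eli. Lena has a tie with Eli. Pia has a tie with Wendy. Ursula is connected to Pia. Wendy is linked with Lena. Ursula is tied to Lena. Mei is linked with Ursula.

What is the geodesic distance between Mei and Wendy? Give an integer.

3

One shortest route is Mei – Eli – Pia – Wendy, which uses 3 edges, and at distance 2 from Mei we only reach {Lena, Pia}, which does not include Wendy. So d(Mei,Wendy) = 3.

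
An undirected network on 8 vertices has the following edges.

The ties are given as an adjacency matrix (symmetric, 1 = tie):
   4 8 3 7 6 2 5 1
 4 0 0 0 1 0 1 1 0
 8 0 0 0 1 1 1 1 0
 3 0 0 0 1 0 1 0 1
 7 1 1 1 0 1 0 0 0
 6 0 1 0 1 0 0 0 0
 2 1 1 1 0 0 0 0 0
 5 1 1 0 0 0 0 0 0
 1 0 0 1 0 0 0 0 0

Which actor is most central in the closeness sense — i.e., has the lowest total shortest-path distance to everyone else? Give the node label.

Farness (sum of distances to all others) for each node — 1:18, 2:11, 3:12, 4:12, 5:15, 6:13, 7:10, 8:11.
The smallest farness is 10, for 7, so 7 has the highest closeness.

7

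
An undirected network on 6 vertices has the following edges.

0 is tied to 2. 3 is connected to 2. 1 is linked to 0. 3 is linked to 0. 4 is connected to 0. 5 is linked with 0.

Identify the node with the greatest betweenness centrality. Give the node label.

Unnormalized betweenness of each node: 0:9, 1:0, 2:0, 3:0, 4:0, 5:0.
0 has the largest value, 9, making it the main broker — the node through which the most shortest paths run.

0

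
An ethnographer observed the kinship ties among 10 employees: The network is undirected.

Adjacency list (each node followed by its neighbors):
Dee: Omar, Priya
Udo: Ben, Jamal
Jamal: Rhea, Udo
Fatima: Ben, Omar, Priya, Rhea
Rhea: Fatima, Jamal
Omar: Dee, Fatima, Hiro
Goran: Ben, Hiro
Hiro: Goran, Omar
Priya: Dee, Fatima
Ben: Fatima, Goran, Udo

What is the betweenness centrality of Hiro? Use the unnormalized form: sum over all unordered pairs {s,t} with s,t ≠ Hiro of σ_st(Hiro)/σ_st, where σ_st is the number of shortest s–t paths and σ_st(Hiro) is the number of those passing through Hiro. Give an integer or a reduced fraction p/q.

2

Pairs whose geodesics pass through Hiro — Goran–Dee: 1; Goran–Omar: 1.
All other pairs contribute 0.
Summing the contributions gives betweenness(Hiro) = 2.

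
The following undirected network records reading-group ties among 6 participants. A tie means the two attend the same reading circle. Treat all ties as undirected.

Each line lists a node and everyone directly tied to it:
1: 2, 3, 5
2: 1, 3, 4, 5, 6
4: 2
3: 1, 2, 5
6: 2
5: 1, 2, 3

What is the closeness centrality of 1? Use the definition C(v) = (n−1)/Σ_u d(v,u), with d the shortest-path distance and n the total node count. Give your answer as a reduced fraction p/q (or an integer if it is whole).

Distances from 1: 2:1, 3:1, 4:2, 5:1, 6:2. Sum = 7.
n = 6, so closeness = 5/7.

5/7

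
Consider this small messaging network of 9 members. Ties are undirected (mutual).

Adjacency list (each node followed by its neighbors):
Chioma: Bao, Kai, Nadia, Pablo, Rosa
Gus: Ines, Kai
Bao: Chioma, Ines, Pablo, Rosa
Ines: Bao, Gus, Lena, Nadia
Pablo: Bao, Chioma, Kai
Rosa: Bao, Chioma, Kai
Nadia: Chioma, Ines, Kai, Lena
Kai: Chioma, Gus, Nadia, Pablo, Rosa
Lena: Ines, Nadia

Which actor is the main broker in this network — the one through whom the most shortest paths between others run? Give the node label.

Unnormalized betweenness of each node: Bao:7/2, Chioma:17/6, Gus:1/2, Ines:14/3, Kai:11/2, Lena:0, Nadia:13/3, Pablo:1/3, Rosa:1/3.
Kai has the largest value, 11/2, making it the main broker — the node through which the most shortest paths run.

Kai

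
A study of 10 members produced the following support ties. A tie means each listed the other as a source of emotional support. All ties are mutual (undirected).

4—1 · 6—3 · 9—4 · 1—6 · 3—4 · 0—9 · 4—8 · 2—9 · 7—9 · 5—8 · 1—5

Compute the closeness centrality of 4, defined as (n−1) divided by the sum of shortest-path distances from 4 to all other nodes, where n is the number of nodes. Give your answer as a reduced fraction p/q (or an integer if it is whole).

9/14

Distances from 4: 0:2, 1:1, 2:2, 3:1, 5:2, 6:2, 7:2, 8:1, 9:1. Sum = 14.
n = 10, so closeness = 9/14.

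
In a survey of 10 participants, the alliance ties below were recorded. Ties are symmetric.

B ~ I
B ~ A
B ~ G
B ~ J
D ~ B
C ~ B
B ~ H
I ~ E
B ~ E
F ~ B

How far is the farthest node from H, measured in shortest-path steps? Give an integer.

2

Distances from H: A:2, B:1, C:2, D:2, E:2, F:2, G:2, I:2, J:2.
The largest is 2 (to F, C, A, D, G, E, J, and I), so the eccentricity of H is 2.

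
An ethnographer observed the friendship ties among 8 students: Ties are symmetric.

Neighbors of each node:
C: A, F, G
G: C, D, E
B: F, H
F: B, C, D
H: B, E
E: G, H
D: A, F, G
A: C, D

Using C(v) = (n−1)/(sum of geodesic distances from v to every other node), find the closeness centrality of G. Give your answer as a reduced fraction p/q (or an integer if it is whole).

Distances from G: A:2, B:3, C:1, D:1, E:1, F:2, H:2. Sum = 12.
n = 8, so closeness = 7/12.

7/12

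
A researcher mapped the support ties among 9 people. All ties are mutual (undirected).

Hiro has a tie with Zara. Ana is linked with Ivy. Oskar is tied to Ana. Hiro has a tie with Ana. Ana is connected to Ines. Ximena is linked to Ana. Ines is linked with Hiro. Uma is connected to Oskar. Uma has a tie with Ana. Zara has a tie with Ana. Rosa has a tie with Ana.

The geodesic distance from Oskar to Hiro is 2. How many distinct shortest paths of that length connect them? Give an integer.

1

The shortest distance is 2, and the only length-2 path is Oskar–Ana–Hiro. So there is exactly 1 shortest path.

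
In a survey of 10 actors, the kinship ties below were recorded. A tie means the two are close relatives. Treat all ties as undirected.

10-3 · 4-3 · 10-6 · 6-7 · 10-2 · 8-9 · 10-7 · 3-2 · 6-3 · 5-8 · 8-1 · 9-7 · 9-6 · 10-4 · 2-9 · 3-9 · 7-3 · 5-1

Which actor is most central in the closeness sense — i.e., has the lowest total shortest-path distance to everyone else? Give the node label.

Farness (sum of distances to all others) for each node — 1:24, 2:17, 3:14, 4:21, 5:24, 6:16, 7:16, 8:17, 9:13, 10:18.
The smallest farness is 13, for 9, so 9 has the highest closeness.

9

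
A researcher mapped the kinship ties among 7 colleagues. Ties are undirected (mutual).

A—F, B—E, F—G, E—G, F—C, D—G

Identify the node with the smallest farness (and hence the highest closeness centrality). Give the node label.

G

Farness (sum of distances to all others) for each node — A:15, B:17, C:15, D:14, E:12, F:10, G:9.
The smallest farness is 9, for G, so G has the highest closeness.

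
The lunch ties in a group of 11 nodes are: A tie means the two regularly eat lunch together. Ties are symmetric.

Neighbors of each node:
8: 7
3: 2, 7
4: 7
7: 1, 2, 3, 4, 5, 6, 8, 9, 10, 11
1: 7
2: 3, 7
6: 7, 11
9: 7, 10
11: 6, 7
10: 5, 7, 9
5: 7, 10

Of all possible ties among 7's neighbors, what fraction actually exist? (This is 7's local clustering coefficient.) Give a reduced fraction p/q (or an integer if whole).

4/45

7's neighbors: 1, 2, 3, 4, 5, 6, 8, 9, 10, and 11 (k = 10).
Possible neighbor pairs: C(10,2) = 45. Edges among them: 2–3, 5–10, 6–11, 9–10 → e = 4.
Clustering(7) = 4/45.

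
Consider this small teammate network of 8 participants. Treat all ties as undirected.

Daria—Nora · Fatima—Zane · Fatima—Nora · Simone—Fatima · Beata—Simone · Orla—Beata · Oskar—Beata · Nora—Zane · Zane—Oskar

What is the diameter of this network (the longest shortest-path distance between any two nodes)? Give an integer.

5

Eccentricity of each node (its greatest distance to any other): Beata:4, Daria:5, Fatima:3, Nora:4, Orla:5, Oskar:3, Simone:3, Zane:3.
The maximum eccentricity is 5, realized for instance by the pair Orla–Daria via Orla – Beata – Simone – Fatima – Nora – Daria. So the diameter is 5.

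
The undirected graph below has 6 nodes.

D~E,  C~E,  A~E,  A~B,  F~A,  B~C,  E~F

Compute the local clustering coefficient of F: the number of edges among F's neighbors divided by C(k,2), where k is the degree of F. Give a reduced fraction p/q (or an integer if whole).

1

F's neighbors: A and E (k = 2).
Possible neighbor pairs: C(2,2) = 1. Edges among them: A–E → e = 1.
Clustering(F) = 1/1.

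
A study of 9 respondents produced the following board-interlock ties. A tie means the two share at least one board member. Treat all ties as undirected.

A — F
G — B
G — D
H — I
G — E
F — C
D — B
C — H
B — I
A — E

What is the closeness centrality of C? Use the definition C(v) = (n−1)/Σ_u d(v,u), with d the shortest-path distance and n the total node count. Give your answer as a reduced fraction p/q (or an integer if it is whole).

Distances from C: A:2, B:3, D:4, E:3, F:1, G:4, H:1, I:2. Sum = 20.
n = 9, so closeness = 8/20 = 2/5.

2/5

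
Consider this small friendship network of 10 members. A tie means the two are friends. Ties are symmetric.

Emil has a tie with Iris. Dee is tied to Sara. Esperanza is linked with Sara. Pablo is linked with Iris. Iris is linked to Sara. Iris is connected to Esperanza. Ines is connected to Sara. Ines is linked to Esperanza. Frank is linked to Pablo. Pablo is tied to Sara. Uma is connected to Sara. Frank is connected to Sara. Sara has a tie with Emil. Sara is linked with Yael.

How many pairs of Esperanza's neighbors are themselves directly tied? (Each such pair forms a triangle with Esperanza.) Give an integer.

Esperanza's neighbors: Ines, Iris, and Sara.
Neighbor pairs that are themselves tied: Esperanza–Ines–Sara; Esperanza–Iris–Sara. Each forms one triangle with Esperanza, for 2 in total.

2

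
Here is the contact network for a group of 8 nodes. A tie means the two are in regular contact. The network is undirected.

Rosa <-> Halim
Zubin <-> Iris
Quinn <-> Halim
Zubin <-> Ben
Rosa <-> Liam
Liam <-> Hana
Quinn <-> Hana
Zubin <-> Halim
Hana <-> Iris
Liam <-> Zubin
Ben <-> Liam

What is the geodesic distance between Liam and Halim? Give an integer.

One shortest route is Liam – Rosa – Halim, which uses 2 edges, and Liam and Halim are not directly tied, so nothing shorter exists. So d(Liam,Halim) = 2.

2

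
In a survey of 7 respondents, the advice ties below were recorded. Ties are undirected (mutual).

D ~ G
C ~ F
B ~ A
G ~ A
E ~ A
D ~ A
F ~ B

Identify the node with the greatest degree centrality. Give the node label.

A

Degrees — A:4, B:2, C:1, D:2, E:1, F:2, G:2.
The maximum is 4, attained only by A.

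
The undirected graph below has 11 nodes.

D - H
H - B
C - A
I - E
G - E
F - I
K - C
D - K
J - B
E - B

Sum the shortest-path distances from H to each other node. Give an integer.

25

Distances from H: A:4, B:1, C:3, D:1, E:2, F:4, G:3, I:3, J:2, K:2.
Sum = 4 + 1 + 3 + 1 + 2 + 4 + 3 + 3 + 2 + 2 = 25.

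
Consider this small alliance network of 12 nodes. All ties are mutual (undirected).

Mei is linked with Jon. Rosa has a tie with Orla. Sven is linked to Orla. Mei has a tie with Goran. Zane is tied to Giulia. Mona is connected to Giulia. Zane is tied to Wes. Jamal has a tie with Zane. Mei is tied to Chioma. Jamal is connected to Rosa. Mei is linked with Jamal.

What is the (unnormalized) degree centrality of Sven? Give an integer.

1

Sven is directly tied to Orla. That is 1 neighbor, so the degree of Sven is 1.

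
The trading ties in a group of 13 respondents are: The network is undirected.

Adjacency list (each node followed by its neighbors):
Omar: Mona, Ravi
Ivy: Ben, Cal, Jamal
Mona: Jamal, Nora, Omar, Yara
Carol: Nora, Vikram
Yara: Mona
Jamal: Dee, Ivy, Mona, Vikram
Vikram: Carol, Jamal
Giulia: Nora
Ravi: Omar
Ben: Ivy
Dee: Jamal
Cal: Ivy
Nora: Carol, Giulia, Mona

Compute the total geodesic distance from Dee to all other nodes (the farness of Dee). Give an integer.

33

Distances from Dee: Ben:3, Cal:3, Carol:3, Giulia:4, Ivy:2, Jamal:1, Mona:2, Nora:3, Omar:3, Ravi:4, Vikram:2, Yara:3.
Sum = 3 + 3 + 3 + 4 + 2 + 1 + 2 + 3 + 3 + 4 + 2 + 3 = 33.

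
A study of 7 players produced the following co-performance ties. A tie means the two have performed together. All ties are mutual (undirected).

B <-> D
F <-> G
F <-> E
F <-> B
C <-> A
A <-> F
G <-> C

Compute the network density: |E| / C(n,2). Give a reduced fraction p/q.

There are 7 edges and 7 nodes, so the maximum possible is C(7,2) = 21.
Density = 7/21 = 1/3.

1/3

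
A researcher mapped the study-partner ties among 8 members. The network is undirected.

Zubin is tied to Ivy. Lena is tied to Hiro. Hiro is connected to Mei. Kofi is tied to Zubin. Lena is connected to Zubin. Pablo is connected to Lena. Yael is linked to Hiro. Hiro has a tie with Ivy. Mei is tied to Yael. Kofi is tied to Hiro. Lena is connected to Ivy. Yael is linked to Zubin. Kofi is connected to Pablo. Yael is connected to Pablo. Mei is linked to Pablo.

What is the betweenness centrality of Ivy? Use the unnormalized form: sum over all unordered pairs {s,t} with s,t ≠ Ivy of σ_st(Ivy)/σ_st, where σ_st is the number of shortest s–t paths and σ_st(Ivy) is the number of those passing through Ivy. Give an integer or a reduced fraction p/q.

Pairs whose geodesics pass through Ivy — Hiro–Zubin: 1/4.
All other pairs contribute 0.
Summing the contributions gives betweenness(Ivy) = 1/4.

1/4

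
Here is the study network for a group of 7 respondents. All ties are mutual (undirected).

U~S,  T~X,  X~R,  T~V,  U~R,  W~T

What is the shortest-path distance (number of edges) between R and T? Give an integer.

2

One shortest route is R – X – T, which uses 2 edges, and R and T are not directly tied, so nothing shorter exists. So d(R,T) = 2.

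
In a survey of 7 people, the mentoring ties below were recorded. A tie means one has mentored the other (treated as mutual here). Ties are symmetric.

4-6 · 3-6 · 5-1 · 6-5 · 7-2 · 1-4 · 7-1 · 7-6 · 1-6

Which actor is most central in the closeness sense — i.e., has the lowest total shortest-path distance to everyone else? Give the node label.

6

Farness (sum of distances to all others) for each node — 1:8, 2:14, 3:12, 4:11, 5:11, 6:7, 7:9.
The smallest farness is 7, for 6, so 6 has the highest closeness.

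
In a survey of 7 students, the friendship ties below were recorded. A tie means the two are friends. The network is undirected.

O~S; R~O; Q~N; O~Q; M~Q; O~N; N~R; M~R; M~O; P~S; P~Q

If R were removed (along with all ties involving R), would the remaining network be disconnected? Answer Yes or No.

No

Even without R, every remaining node can still reach every other (the residual graph is connected), so R is not a cut vertex.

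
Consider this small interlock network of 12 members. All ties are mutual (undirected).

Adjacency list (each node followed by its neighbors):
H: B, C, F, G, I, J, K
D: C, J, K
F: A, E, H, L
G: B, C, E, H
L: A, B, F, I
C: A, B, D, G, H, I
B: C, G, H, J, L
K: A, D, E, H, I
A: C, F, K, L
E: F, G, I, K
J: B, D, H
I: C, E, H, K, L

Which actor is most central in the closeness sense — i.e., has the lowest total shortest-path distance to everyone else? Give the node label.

Farness (sum of distances to all others) for each node — A:19, B:17, C:16, D:21, E:19, F:19, G:18, H:15, I:17, J:21, K:17, L:19.
The smallest farness is 15, for H, so H has the highest closeness.

H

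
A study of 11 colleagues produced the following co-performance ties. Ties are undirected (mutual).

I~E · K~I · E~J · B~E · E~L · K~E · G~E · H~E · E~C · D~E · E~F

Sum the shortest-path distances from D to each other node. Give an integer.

19

Distances from D: B:2, C:2, E:1, F:2, G:2, H:2, I:2, J:2, K:2, L:2.
Sum = 2 + 2 + 1 + 2 + 2 + 2 + 2 + 2 + 2 + 2 = 19.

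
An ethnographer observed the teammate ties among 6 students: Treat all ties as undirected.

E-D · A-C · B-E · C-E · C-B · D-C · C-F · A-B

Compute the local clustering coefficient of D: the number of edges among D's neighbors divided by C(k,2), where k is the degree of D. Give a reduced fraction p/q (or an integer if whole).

1

D's neighbors: C and E (k = 2).
Possible neighbor pairs: C(2,2) = 1. Edges among them: C–E → e = 1.
Clustering(D) = 1/1.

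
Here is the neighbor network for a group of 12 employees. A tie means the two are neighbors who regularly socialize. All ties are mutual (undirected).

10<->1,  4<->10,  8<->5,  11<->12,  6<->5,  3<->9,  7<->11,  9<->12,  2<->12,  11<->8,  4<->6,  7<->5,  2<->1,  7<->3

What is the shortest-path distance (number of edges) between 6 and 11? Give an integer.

One shortest route is 6 – 5 – 7 – 11, which uses 3 edges, and at distance 2 from 6 we only reach {7, 8, 10}, which does not include 11. So d(6,11) = 3.

3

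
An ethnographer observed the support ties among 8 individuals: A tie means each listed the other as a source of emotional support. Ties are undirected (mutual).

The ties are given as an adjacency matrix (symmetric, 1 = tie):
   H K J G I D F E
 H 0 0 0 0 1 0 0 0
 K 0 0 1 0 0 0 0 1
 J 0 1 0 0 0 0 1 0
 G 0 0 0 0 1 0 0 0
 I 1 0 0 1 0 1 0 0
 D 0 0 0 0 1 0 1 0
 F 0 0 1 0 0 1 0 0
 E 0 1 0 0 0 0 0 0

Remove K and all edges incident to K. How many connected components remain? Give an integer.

2

Without K, the remaining ties split the others into: {D, F, G, H, I, J}; {E}.
That's 2 separate components.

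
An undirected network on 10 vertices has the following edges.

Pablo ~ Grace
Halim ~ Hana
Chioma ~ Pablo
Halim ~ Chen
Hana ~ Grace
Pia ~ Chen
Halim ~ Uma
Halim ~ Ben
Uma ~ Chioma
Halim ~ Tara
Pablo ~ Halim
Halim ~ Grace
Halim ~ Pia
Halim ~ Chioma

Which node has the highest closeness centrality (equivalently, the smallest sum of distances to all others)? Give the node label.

Farness (sum of distances to all others) for each node — Ben:17, Chen:16, Chioma:15, Grace:15, Halim:9, Hana:16, Pablo:15, Pia:16, Tara:17, Uma:16.
The smallest farness is 9, for Halim, so Halim has the highest closeness.

Halim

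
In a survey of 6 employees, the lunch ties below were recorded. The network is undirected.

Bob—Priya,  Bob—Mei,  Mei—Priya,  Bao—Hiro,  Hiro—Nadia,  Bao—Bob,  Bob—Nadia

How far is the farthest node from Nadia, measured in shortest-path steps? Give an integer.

2

Distances from Nadia: Bao:2, Bob:1, Hiro:1, Mei:2, Priya:2.
The largest is 2 (to Bao, Priya, and Mei), so the eccentricity of Nadia is 2.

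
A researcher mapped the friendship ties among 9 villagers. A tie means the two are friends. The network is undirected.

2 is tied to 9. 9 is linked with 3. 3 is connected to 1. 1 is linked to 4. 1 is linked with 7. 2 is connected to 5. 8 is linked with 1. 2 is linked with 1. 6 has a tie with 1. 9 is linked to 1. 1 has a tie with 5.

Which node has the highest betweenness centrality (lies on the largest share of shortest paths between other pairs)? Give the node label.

1

Unnormalized betweenness of each node: 1:24, 2:1/2, 3:0, 4:0, 5:0, 6:0, 7:0, 8:0, 9:1/2.
1 has the largest value, 24, making it the main broker — the node through which the most shortest paths run.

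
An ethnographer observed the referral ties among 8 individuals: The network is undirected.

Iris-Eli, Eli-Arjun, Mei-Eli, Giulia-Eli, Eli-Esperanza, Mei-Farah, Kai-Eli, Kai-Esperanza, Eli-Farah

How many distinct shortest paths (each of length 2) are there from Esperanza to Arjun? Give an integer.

1

The shortest distance is 2, and the only length-2 path is Esperanza–Eli–Arjun. So there is exactly 1 shortest path.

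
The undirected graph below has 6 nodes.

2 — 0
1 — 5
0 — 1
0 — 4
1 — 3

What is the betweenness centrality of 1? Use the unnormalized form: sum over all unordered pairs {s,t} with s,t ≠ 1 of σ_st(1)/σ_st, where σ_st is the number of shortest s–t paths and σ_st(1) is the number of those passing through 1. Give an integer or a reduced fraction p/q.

7

Pairs whose geodesics pass through 1 — 4–3: 1; 4–5: 1; 3–5: 1; 3–0: 1; 3–2: 1; 5–0: 1; 5–2: 1.
All other pairs contribute 0.
Summing the contributions gives betweenness(1) = 7.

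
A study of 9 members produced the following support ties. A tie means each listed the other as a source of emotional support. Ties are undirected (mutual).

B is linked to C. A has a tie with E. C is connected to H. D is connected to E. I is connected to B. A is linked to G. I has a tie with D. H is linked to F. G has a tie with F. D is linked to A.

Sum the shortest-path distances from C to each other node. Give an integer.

Distances from C: A:4, B:1, D:3, E:4, F:2, G:3, H:1, I:2.
Sum = 4 + 1 + 3 + 4 + 2 + 3 + 1 + 2 = 20.

20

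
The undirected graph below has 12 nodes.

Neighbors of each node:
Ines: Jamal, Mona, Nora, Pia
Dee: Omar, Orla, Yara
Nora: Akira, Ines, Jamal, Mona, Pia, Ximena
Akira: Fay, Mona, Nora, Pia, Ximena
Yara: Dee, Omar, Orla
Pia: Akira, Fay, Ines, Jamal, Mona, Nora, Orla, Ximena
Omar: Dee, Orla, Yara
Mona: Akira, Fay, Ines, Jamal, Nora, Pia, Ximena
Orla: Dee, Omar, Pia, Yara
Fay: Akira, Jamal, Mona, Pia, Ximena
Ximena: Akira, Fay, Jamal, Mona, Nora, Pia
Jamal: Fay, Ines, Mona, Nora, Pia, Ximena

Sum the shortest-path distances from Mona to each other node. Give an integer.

Distances from Mona: Akira:1, Dee:3, Fay:1, Ines:1, Jamal:1, Nora:1, Omar:3, Orla:2, Pia:1, Ximena:1, Yara:3.
Sum = 1 + 3 + 1 + 1 + 1 + 1 + 3 + 2 + 1 + 1 + 3 = 18.

18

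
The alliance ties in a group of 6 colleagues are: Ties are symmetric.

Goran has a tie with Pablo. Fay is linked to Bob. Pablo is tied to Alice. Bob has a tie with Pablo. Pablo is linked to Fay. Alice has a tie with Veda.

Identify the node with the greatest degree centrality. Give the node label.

Pablo

Degrees — Alice:2, Bob:2, Fay:2, Goran:1, Pablo:4, Veda:1.
The maximum is 4, attained only by Pablo.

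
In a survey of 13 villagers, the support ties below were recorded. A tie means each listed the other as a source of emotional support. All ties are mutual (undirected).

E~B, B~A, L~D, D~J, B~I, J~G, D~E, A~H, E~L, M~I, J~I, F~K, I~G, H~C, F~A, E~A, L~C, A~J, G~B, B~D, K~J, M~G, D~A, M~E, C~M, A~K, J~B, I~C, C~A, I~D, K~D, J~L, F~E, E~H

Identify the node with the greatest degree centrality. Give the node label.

A

Degrees — A:8, B:6, C:5, D:7, E:7, F:3, G:4, H:3, I:6, J:7, K:4, L:4, M:4.
The maximum is 8, attained only by A.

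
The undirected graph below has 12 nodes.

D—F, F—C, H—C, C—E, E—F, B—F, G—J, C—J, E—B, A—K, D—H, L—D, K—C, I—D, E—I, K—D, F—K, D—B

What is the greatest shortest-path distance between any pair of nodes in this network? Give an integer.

5

Eccentricity of each node (its greatest distance to any other): A:4, B:4, C:3, D:4, E:3, F:3, G:5, H:3, I:4, J:4, K:3, L:5.
The maximum eccentricity is 5, realized for instance by the pair L–G via L – D – H – C – J – G. So the diameter is 5.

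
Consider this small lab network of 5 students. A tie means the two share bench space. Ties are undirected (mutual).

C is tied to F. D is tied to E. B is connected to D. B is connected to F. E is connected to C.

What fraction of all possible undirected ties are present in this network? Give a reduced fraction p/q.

There are 5 edges and 5 nodes, so the maximum possible is C(5,2) = 10.
Density = 5/10 = 1/2.

1/2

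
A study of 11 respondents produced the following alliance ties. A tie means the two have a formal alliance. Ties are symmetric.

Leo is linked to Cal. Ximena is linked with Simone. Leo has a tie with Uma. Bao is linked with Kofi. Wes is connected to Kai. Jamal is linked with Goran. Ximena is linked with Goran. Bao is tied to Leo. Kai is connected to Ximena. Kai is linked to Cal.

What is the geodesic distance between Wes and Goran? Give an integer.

One shortest route is Wes – Kai – Ximena – Goran, which uses 3 edges, and at distance 2 from Wes we only reach {Cal, Ximena}, which does not include Goran. So d(Wes,Goran) = 3.

3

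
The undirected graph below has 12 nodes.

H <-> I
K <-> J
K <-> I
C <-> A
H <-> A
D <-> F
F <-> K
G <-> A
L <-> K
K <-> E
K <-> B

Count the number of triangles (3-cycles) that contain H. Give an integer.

H's neighbors are A and I, but none of them are tied to each other, so no triangle contains H.

0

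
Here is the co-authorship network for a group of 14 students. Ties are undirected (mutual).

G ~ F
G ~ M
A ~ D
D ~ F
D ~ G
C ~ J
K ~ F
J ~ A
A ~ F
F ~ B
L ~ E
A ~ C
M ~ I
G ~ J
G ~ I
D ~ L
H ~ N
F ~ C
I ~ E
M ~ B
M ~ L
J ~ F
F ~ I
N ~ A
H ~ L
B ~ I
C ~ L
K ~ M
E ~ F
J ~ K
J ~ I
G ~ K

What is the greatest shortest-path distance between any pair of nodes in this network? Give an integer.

3

Eccentricity of each node (its greatest distance to any other): A:3, B:3, C:2, D:2, E:3, F:3, G:3, H:3, I:3, J:3, K:3, L:2, M:3, N:3.
The maximum eccentricity is 3, realized for instance by the pair B–H via B – M – L – H. So the diameter is 3.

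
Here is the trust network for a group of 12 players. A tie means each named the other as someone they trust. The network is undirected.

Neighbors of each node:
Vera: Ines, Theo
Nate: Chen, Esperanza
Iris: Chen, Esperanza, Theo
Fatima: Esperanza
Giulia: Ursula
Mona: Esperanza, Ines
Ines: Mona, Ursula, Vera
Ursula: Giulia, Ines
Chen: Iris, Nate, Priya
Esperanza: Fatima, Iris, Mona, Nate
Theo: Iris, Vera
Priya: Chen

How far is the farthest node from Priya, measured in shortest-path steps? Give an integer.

Distances from Priya: Chen:1, Esperanza:3, Fatima:4, Giulia:7, Ines:5, Iris:2, Mona:4, Nate:2, Theo:3, Ursula:6, Vera:4.
The largest is 7 (to Giulia), so the eccentricity of Priya is 7.

7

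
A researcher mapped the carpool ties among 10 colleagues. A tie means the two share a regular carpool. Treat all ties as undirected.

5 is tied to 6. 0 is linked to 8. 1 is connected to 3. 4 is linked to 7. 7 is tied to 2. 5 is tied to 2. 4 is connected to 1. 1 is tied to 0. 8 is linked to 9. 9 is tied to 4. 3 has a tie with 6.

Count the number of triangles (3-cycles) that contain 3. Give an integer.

3's neighbors are 1 and 6, but none of them are tied to each other, so no triangle contains 3.

0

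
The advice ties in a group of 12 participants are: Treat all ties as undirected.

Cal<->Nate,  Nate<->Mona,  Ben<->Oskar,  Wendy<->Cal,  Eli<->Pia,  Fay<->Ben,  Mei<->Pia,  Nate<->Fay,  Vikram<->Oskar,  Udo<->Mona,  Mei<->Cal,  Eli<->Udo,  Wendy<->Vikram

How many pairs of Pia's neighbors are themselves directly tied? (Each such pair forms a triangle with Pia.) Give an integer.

Pia's neighbors are Eli and Mei, but none of them are tied to each other, so no triangle contains Pia.

0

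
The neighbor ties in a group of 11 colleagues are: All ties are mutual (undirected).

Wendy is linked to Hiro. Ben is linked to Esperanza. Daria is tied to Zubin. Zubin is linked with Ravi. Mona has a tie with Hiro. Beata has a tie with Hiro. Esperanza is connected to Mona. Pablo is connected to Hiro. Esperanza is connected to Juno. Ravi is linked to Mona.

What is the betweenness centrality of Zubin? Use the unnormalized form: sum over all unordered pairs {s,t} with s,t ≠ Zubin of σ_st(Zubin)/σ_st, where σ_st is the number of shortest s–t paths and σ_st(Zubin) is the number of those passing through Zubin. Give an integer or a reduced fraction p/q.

9

Pairs whose geodesics pass through Zubin — Juno–Daria: 1; Mona–Daria: 1; Ben–Daria: 1; Ravi–Daria: 1; Pablo–Daria: 1; Wendy–Daria: 1; Esperanza–Daria: 1; Daria–Beata: 1; Daria–Hiro: 1.
All other pairs contribute 0.
Summing the contributions gives betweenness(Zubin) = 9.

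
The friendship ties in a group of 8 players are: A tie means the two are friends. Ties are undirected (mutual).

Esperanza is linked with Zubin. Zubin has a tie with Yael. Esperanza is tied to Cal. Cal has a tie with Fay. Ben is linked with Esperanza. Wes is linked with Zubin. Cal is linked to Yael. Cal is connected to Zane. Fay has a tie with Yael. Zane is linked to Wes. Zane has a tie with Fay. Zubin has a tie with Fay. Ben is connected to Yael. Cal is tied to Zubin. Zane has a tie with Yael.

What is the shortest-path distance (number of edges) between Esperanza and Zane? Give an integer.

2

One shortest route is Esperanza – Cal – Zane, which uses 2 edges, and Esperanza and Zane are not directly tied, so nothing shorter exists. So d(Esperanza,Zane) = 2.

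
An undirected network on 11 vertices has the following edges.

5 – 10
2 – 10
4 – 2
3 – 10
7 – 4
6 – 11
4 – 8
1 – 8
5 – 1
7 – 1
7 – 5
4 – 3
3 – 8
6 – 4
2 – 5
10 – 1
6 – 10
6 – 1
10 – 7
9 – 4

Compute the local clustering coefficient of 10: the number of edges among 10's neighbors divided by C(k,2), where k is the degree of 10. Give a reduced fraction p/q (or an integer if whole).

1/3

10's neighbors: 1, 2, 3, 5, 6, and 7 (k = 6).
Possible neighbor pairs: C(6,2) = 15. Edges among them: 1–5, 1–6, 1–7, 2–5, 5–7 → e = 5.
Clustering(10) = 5/15 = 1/3.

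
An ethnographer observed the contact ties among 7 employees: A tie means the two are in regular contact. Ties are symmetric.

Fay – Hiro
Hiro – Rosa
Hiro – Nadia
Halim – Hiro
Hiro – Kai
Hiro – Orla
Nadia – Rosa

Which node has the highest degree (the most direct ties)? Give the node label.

Hiro

Degrees — Fay:1, Halim:1, Hiro:6, Kai:1, Nadia:2, Orla:1, Rosa:2.
The maximum is 6, attained only by Hiro.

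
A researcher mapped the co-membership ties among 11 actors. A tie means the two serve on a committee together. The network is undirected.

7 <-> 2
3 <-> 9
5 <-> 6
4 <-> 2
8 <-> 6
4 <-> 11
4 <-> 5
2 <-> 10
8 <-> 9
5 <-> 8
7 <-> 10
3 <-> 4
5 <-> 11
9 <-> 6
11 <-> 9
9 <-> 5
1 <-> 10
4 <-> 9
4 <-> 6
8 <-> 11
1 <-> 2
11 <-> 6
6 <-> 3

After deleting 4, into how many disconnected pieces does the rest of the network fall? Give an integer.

Without 4, the remaining ties split the others into: {3, 5, 6, 8, 9, 11}; {1, 2, 7, 10}.
That's 2 separate components.

2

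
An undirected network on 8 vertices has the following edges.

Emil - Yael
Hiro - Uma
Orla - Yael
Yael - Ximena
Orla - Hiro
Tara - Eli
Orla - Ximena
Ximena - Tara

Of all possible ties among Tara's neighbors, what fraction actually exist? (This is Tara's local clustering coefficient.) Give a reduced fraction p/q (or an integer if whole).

0

Tara's neighbors: Eli and Ximena (k = 2).
Possible neighbor pairs: C(2,2) = 1. Edges among them: none → e = 0.
Clustering(Tara) = 0/1.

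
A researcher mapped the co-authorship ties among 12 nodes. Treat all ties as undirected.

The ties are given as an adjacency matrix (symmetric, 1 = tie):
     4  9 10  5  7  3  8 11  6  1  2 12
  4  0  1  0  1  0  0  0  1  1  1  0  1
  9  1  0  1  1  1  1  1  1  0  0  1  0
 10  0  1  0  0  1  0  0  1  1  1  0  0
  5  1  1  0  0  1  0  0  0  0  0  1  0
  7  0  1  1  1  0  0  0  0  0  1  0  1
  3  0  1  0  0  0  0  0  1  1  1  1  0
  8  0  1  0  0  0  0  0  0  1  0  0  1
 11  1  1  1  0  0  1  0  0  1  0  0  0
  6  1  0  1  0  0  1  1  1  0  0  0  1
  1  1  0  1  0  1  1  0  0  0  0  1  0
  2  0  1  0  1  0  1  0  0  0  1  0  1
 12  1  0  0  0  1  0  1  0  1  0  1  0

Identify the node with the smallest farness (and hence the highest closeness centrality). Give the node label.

9

Farness (sum of distances to all others) for each node — 1:18, 2:17, 3:17, 4:16, 5:18, 6:16, 7:17, 8:20, 9:14, 10:17, 11:17, 12:17.
The smallest farness is 14, for 9, so 9 has the highest closeness.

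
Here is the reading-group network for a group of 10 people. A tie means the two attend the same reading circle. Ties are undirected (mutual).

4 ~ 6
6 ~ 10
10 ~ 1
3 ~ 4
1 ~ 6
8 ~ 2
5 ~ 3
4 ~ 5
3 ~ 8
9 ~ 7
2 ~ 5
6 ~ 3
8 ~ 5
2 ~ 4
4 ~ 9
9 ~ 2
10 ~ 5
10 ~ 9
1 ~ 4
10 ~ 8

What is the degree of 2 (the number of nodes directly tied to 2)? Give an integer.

4

2 is directly tied to 4, 5, 8, and 9. That is 4 neighbors, so the degree of 2 is 4.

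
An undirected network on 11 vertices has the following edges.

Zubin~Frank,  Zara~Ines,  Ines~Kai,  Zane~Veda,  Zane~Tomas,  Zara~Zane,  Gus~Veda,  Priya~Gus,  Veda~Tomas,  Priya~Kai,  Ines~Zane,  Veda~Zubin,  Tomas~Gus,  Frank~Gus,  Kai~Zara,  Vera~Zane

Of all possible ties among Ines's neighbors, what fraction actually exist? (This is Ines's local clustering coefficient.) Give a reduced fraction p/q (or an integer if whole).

Ines's neighbors: Kai, Zane, and Zara (k = 3).
Possible neighbor pairs: C(3,2) = 3. Edges among them: Kai–Zara, Zane–Zara → e = 2.
Clustering(Ines) = 2/3.

2/3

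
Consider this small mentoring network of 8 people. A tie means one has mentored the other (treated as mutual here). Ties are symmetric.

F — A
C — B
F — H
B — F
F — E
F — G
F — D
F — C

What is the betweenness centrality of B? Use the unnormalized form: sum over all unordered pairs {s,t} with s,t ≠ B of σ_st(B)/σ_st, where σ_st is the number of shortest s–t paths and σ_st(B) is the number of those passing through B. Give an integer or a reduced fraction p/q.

0

No shortest path between any pair of other nodes passes through B.
Summing the contributions gives betweenness(B) = 0.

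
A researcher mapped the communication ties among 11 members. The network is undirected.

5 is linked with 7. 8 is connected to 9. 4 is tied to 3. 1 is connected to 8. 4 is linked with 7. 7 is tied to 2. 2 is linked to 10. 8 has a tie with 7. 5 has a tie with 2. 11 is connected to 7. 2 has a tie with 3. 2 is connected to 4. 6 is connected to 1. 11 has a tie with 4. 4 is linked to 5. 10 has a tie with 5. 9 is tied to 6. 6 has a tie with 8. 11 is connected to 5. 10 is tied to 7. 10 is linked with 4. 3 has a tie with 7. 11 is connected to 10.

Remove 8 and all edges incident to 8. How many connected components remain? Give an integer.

2

Without 8, the remaining ties split the others into: {2, 3, 4, 5, 7, 10, 11}; {1, 6, 9}.
That's 2 separate components.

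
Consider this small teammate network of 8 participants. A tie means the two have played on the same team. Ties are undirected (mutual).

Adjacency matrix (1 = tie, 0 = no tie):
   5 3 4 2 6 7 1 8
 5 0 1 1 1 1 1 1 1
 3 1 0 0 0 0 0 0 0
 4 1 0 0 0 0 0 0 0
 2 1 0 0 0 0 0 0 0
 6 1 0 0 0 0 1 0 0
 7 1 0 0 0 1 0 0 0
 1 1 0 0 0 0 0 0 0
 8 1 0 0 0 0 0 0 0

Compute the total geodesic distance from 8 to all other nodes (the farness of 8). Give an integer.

Distances from 8: 1:2, 2:2, 3:2, 4:2, 5:1, 6:2, 7:2.
Sum = 2 + 2 + 2 + 2 + 1 + 2 + 2 = 13.

13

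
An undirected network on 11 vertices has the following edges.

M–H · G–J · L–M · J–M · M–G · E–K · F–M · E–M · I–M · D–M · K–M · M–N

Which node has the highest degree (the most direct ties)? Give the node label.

Degrees — D:1, E:2, F:1, G:2, H:1, I:1, J:2, K:2, L:1, M:10, N:1.
The maximum is 10, attained only by M.

M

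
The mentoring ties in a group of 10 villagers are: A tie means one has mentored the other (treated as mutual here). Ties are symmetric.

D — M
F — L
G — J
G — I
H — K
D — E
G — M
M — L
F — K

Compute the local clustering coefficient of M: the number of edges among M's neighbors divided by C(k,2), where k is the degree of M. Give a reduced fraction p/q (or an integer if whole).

0

M's neighbors: D, G, and L (k = 3).
Possible neighbor pairs: C(3,2) = 3. Edges among them: none → e = 0.
Clustering(M) = 0/3 = 0.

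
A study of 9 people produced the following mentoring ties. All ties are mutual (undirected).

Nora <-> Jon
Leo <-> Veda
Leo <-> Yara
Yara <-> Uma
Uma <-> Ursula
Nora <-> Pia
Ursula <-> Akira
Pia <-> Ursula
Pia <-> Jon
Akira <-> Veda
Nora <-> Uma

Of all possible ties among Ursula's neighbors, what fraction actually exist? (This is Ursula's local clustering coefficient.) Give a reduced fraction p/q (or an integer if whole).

0

Ursula's neighbors: Akira, Pia, and Uma (k = 3).
Possible neighbor pairs: C(3,2) = 3. Edges among them: none → e = 0.
Clustering(Ursula) = 0/3 = 0.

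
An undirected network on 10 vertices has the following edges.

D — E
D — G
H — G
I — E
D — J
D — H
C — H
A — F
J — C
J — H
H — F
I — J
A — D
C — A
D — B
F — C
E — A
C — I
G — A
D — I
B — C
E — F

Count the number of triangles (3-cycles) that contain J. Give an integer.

J's neighbors: C, D, H, and I.
Neighbor pairs that are themselves tied: J–C–H; J–C–I; J–D–H; J–D–I. Each forms one triangle with J, for 4 in total.

4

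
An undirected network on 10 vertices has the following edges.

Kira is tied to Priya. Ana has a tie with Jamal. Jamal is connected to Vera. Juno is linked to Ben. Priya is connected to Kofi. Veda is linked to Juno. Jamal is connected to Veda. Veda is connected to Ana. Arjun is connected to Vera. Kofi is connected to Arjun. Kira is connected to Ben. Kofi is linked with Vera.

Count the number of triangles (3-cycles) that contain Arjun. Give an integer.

1

Arjun's neighbors: Kofi and Vera.
Neighbor pairs that are themselves tied: Arjun–Kofi–Vera. Each forms one triangle with Arjun, for 1 in total.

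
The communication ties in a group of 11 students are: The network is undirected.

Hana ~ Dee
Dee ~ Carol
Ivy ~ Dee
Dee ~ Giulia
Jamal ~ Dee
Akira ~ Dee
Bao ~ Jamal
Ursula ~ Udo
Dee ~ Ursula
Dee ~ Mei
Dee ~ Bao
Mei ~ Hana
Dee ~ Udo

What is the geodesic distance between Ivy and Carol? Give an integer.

2

One shortest route is Ivy – Dee – Carol, which uses 2 edges, and Ivy and Carol are not directly tied, so nothing shorter exists. So d(Ivy,Carol) = 2.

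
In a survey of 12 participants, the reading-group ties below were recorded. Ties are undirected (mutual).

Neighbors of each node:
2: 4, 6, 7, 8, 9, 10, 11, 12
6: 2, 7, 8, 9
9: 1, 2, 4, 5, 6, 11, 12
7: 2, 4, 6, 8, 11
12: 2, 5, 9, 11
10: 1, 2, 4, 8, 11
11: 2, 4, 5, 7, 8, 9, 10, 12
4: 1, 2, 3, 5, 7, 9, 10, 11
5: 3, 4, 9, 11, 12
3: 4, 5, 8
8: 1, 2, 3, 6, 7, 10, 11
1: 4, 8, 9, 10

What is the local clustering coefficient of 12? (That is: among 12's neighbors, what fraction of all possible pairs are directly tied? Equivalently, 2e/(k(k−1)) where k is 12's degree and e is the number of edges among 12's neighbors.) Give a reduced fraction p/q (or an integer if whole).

5/6

12's neighbors: 2, 5, 9, and 11 (k = 4).
Possible neighbor pairs: C(4,2) = 6. Edges among them: 2–9, 2–11, 5–9, 5–11, 9–11 → e = 5.
Clustering(12) = 5/6.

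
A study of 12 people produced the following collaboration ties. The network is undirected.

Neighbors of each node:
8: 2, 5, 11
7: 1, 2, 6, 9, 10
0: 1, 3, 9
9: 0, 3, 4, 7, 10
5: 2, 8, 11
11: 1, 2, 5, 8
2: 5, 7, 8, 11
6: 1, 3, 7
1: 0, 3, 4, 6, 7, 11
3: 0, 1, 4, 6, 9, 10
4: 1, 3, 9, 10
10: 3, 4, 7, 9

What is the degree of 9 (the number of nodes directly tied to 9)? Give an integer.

5

9 is directly tied to 0, 3, 4, 7, and 10. That is 5 neighbors, so the degree of 9 is 5.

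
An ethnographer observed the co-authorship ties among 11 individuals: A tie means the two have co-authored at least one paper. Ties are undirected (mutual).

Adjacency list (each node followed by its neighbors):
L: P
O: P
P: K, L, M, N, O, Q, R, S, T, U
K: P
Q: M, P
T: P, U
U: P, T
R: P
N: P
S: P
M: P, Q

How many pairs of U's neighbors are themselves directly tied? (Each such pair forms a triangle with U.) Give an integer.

U's neighbors: P and T.
Neighbor pairs that are themselves tied: U–P–T. Each forms one triangle with U, for 1 in total.

1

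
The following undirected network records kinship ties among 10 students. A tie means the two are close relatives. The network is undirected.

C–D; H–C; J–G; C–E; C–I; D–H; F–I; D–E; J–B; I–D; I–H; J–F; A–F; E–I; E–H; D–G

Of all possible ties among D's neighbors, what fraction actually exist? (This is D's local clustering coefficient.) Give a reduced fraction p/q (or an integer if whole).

D's neighbors: C, E, G, H, and I (k = 5).
Possible neighbor pairs: C(5,2) = 10. Edges among them: C–E, C–H, C–I, E–H, E–I, H–I → e = 6.
Clustering(D) = 6/10 = 3/5.

3/5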